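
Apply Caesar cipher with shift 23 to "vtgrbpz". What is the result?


Caesar cipher: shift "vtgrbpz" by 23
  'v' (pos 21) + 23 = pos 18 = 's'
  't' (pos 19) + 23 = pos 16 = 'q'
  'g' (pos 6) + 23 = pos 3 = 'd'
  'r' (pos 17) + 23 = pos 14 = 'o'
  'b' (pos 1) + 23 = pos 24 = 'y'
  'p' (pos 15) + 23 = pos 12 = 'm'
  'z' (pos 25) + 23 = pos 22 = 'w'
Result: sqdoymw

sqdoymw


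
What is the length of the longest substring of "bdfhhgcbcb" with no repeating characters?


Input: "bdfhhgcbcb"
Sliding window (track last position of each char):
  Position 0 ('b'): window [0,0] length 1 -- new best
  Position 1 ('d'): window [0,1] length 2 -- new best
  Position 2 ('f'): window [0,2] length 3 -- new best
  Position 3 ('h'): window [0,3] length 4 -- new best
  Position 4 ('h'): repeat (last at 3), move window start to 4
  Position 4 ('h'): window [4,4] length 1
  Position 5 ('g'): window [4,5] length 2
  Position 6 ('c'): window [4,6] length 3
  Position 7 ('b'): window [4,7] length 4
  Position 8 ('c'): repeat (last at 6), move window start to 7
  Position 8 ('c'): window [7,8] length 2
  Position 9 ('b'): repeat (last at 7), move window start to 8
  Position 9 ('b'): window [8,9] length 2
Longest substring with no repeats: "bdfh" with length 4

4


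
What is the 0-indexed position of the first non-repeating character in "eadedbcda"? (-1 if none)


Input: eadedbcda
Character frequencies:
  'a': 2
  'b': 1
  'c': 1
  'd': 3
  'e': 2
Scanning left to right for freq == 1:
  Position 0 ('e'): freq=2, skip
  Position 1 ('a'): freq=2, skip
  Position 2 ('d'): freq=3, skip
  Position 3 ('e'): freq=2, skip
  Position 4 ('d'): freq=3, skip
  Position 5 ('b'): unique! => answer = 5

5


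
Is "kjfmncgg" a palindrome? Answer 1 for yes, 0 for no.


Input: kjfmncgg
Reversed: ggcnmfjk
  Compare pos 0 ('k') with pos 7 ('g'): MISMATCH
  Compare pos 1 ('j') with pos 6 ('g'): MISMATCH
  Compare pos 2 ('f') with pos 5 ('c'): MISMATCH
  Compare pos 3 ('m') with pos 4 ('n'): MISMATCH
Result: not a palindrome

0


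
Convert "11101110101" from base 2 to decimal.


Input: "11101110101" in base 2
Positional expansion:
  Digit '1' (value 1) x 2^10 = 1024
  Digit '1' (value 1) x 2^9 = 512
  Digit '1' (value 1) x 2^8 = 256
  Digit '0' (value 0) x 2^7 = 0
  Digit '1' (value 1) x 2^6 = 64
  Digit '1' (value 1) x 2^5 = 32
  Digit '1' (value 1) x 2^4 = 16
  Digit '0' (value 0) x 2^3 = 0
  Digit '1' (value 1) x 2^2 = 4
  Digit '0' (value 0) x 2^1 = 0
  Digit '1' (value 1) x 2^0 = 1
Sum = 1909

1909


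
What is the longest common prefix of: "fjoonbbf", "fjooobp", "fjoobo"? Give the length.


Words: fjoonbbf, fjooobp, fjoobo
  Position 0: all 'f' => match
  Position 1: all 'j' => match
  Position 2: all 'o' => match
  Position 3: all 'o' => match
  Position 4: ('n', 'o', 'b') => mismatch, stop
LCP = "fjoo" (length 4)

4


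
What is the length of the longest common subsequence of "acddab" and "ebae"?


LCS of "acddab" and "ebae"
DP table:
           e    b    a    e
      0    0    0    0    0
  a   0    0    0    1    1
  c   0    0    0    1    1
  d   0    0    0    1    1
  d   0    0    0    1    1
  a   0    0    0    1    1
  b   0    0    1    1    1
LCS length = dp[6][4] = 1

1


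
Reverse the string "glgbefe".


Input: glgbefe
Reading characters right to left:
  Position 6: 'e'
  Position 5: 'f'
  Position 4: 'e'
  Position 3: 'b'
  Position 2: 'g'
  Position 1: 'l'
  Position 0: 'g'
Reversed: efebglg

efebglg


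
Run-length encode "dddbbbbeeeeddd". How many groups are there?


Input: dddbbbbeeeeddd
Scanning for consecutive runs:
  Group 1: 'd' x 3 (positions 0-2)
  Group 2: 'b' x 4 (positions 3-6)
  Group 3: 'e' x 4 (positions 7-10)
  Group 4: 'd' x 3 (positions 11-13)
Total groups: 4

4


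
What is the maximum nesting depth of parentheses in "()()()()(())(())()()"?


Input: "()()()()(())(())()()"
Tracking depth:
  Position 0 '(': depth becomes 1
  Position 1 ')': depth becomes 0
  Position 2 '(': depth becomes 1
  Position 3 ')': depth becomes 0
  Position 4 '(': depth becomes 1
  Position 5 ')': depth becomes 0
  Position 6 '(': depth becomes 1
  Position 7 ')': depth becomes 0
  Position 8 '(': depth becomes 1
  Position 9 '(': depth becomes 2
  Position 10 ')': depth becomes 1
  Position 11 ')': depth becomes 0
  Position 12 '(': depth becomes 1
  Position 13 '(': depth becomes 2
  Position 14 ')': depth becomes 1
  Position 15 ')': depth becomes 0
  Position 16 '(': depth becomes 1
  Position 17 ')': depth becomes 0
  Position 18 '(': depth becomes 1
  Position 19 ')': depth becomes 0
Maximum depth reached: 2

2


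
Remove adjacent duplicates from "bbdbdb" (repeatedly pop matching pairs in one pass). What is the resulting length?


Input: bbdbdb
Stack-based adjacent duplicate removal:
  Read 'b': push. Stack: b
  Read 'b': matches stack top 'b' => pop. Stack: (empty)
  Read 'd': push. Stack: d
  Read 'b': push. Stack: db
  Read 'd': push. Stack: dbd
  Read 'b': push. Stack: dbdb
Final stack: "dbdb" (length 4)

4


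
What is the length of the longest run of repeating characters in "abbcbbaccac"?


Input: "abbcbbaccac"
Scanning for longest run:
  Position 1 ('b'): new char, reset run to 1
  Position 2 ('b'): continues run of 'b', length=2
  Position 3 ('c'): new char, reset run to 1
  Position 4 ('b'): new char, reset run to 1
  Position 5 ('b'): continues run of 'b', length=2
  Position 6 ('a'): new char, reset run to 1
  Position 7 ('c'): new char, reset run to 1
  Position 8 ('c'): continues run of 'c', length=2
  Position 9 ('a'): new char, reset run to 1
  Position 10 ('c'): new char, reset run to 1
Longest run: 'b' with length 2

2


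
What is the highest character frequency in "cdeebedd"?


Input: cdeebedd
Character counts:
  'b': 1
  'c': 1
  'd': 3
  'e': 3
Maximum frequency: 3

3


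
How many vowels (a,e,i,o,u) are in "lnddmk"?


Input: lnddmk
Checking each character:
  'l' at position 0: consonant
  'n' at position 1: consonant
  'd' at position 2: consonant
  'd' at position 3: consonant
  'm' at position 4: consonant
  'k' at position 5: consonant
Total vowels: 0

0


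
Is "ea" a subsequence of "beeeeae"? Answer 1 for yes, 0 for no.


Check if "ea" is a subsequence of "beeeeae"
Greedy scan:
  Position 0 ('b'): no match needed
  Position 1 ('e'): matches sub[0] = 'e'
  Position 2 ('e'): no match needed
  Position 3 ('e'): no match needed
  Position 4 ('e'): no match needed
  Position 5 ('a'): matches sub[1] = 'a'
  Position 6 ('e'): no match needed
All 2 characters matched => is a subsequence

1


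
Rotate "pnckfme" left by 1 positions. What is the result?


Input: "pnckfme", rotate left by 1
First 1 characters: "p"
Remaining characters: "nckfme"
Concatenate remaining + first: "nckfme" + "p" = "nckfmep"

nckfmep


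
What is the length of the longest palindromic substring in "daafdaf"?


Input: "daafdaf"
Checking substrings for palindromes:
  [1:3] "aa" (len 2) => palindrome
Longest palindromic substring: "aa" with length 2

2


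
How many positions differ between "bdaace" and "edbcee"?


Comparing "bdaace" and "edbcee" position by position:
  Position 0: 'b' vs 'e' => DIFFER
  Position 1: 'd' vs 'd' => same
  Position 2: 'a' vs 'b' => DIFFER
  Position 3: 'a' vs 'c' => DIFFER
  Position 4: 'c' vs 'e' => DIFFER
  Position 5: 'e' vs 'e' => same
Positions that differ: 4

4


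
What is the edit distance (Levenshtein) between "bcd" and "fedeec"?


Computing edit distance: "bcd" -> "fedeec"
DP table:
           f    e    d    e    e    c
      0    1    2    3    4    5    6
  b   1    1    2    3    4    5    6
  c   2    2    2    3    4    5    5
  d   3    3    3    2    3    4    5
Edit distance = dp[3][6] = 5

5


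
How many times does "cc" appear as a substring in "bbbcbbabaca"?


Searching for "cc" in "bbbcbbabaca"
Scanning each position:
  Position 0: "bb" => no
  Position 1: "bb" => no
  Position 2: "bc" => no
  Position 3: "cb" => no
  Position 4: "bb" => no
  Position 5: "ba" => no
  Position 6: "ab" => no
  Position 7: "ba" => no
  Position 8: "ac" => no
  Position 9: "ca" => no
Total occurrences: 0

0


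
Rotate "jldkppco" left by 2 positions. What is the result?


Input: "jldkppco", rotate left by 2
First 2 characters: "jl"
Remaining characters: "dkppco"
Concatenate remaining + first: "dkppco" + "jl" = "dkppcojl"

dkppcojl


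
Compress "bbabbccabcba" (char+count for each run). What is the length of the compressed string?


Input: bbabbccabcba
Runs:
  'b' x 2 => "b2"
  'a' x 1 => "a1"
  'b' x 2 => "b2"
  'c' x 2 => "c2"
  'a' x 1 => "a1"
  'b' x 1 => "b1"
  'c' x 1 => "c1"
  'b' x 1 => "b1"
  'a' x 1 => "a1"
Compressed: "b2a1b2c2a1b1c1b1a1"
Compressed length: 18

18


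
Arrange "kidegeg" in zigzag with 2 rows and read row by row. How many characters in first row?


Zigzag "kidegeg" into 2 rows:
Placing characters:
  'k' => row 0
  'i' => row 1
  'd' => row 0
  'e' => row 1
  'g' => row 0
  'e' => row 1
  'g' => row 0
Rows:
  Row 0: "kdgg"
  Row 1: "iee"
First row length: 4

4


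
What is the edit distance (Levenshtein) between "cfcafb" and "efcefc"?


Computing edit distance: "cfcafb" -> "efcefc"
DP table:
           e    f    c    e    f    c
      0    1    2    3    4    5    6
  c   1    1    2    2    3    4    5
  f   2    2    1    2    3    3    4
  c   3    3    2    1    2    3    3
  a   4    4    3    2    2    3    4
  f   5    5    4    3    3    2    3
  b   6    6    5    4    4    3    3
Edit distance = dp[6][6] = 3

3


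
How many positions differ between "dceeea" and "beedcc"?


Comparing "dceeea" and "beedcc" position by position:
  Position 0: 'd' vs 'b' => DIFFER
  Position 1: 'c' vs 'e' => DIFFER
  Position 2: 'e' vs 'e' => same
  Position 3: 'e' vs 'd' => DIFFER
  Position 4: 'e' vs 'c' => DIFFER
  Position 5: 'a' vs 'c' => DIFFER
Positions that differ: 5

5


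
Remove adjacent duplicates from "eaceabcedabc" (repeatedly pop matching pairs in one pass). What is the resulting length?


Input: eaceabcedabc
Stack-based adjacent duplicate removal:
  Read 'e': push. Stack: e
  Read 'a': push. Stack: ea
  Read 'c': push. Stack: eac
  Read 'e': push. Stack: eace
  Read 'a': push. Stack: eacea
  Read 'b': push. Stack: eaceab
  Read 'c': push. Stack: eaceabc
  Read 'e': push. Stack: eaceabce
  Read 'd': push. Stack: eaceabced
  Read 'a': push. Stack: eaceabceda
  Read 'b': push. Stack: eaceabcedab
  Read 'c': push. Stack: eaceabcedabc
Final stack: "eaceabcedabc" (length 12)

12


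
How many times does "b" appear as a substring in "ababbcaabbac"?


Searching for "b" in "ababbcaabbac"
Scanning each position:
  Position 0: "a" => no
  Position 1: "b" => MATCH
  Position 2: "a" => no
  Position 3: "b" => MATCH
  Position 4: "b" => MATCH
  Position 5: "c" => no
  Position 6: "a" => no
  Position 7: "a" => no
  Position 8: "b" => MATCH
  Position 9: "b" => MATCH
  Position 10: "a" => no
  Position 11: "c" => no
Total occurrences: 5

5


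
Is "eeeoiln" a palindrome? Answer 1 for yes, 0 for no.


Input: eeeoiln
Reversed: nlioeee
  Compare pos 0 ('e') with pos 6 ('n'): MISMATCH
  Compare pos 1 ('e') with pos 5 ('l'): MISMATCH
  Compare pos 2 ('e') with pos 4 ('i'): MISMATCH
Result: not a palindrome

0


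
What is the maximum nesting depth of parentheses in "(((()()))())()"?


Input: "(((()()))())()"
Tracking depth:
  Position 0 '(': depth becomes 1
  Position 1 '(': depth becomes 2
  Position 2 '(': depth becomes 3
  Position 3 '(': depth becomes 4
  Position 4 ')': depth becomes 3
  Position 5 '(': depth becomes 4
  Position 6 ')': depth becomes 3
  Position 7 ')': depth becomes 2
  Position 8 ')': depth becomes 1
  Position 9 '(': depth becomes 2
  Position 10 ')': depth becomes 1
  Position 11 ')': depth becomes 0
  Position 12 '(': depth becomes 1
  Position 13 ')': depth becomes 0
Maximum depth reached: 4

4


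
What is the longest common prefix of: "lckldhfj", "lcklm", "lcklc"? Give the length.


Words: lckldhfj, lcklm, lcklc
  Position 0: all 'l' => match
  Position 1: all 'c' => match
  Position 2: all 'k' => match
  Position 3: all 'l' => match
  Position 4: ('d', 'm', 'c') => mismatch, stop
LCP = "lckl" (length 4)

4


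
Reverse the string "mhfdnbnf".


Input: mhfdnbnf
Reading characters right to left:
  Position 7: 'f'
  Position 6: 'n'
  Position 5: 'b'
  Position 4: 'n'
  Position 3: 'd'
  Position 2: 'f'
  Position 1: 'h'
  Position 0: 'm'
Reversed: fnbndfhm

fnbndfhm


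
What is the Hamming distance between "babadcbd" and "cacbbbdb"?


Comparing "babadcbd" and "cacbbbdb" position by position:
  Position 0: 'b' vs 'c' => differ
  Position 1: 'a' vs 'a' => same
  Position 2: 'b' vs 'c' => differ
  Position 3: 'a' vs 'b' => differ
  Position 4: 'd' vs 'b' => differ
  Position 5: 'c' vs 'b' => differ
  Position 6: 'b' vs 'd' => differ
  Position 7: 'd' vs 'b' => differ
Total differences (Hamming distance): 7

7


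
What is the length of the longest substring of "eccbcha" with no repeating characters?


Input: "eccbcha"
Sliding window (track last position of each char):
  Position 0 ('e'): window [0,0] length 1 -- new best
  Position 1 ('c'): window [0,1] length 2 -- new best
  Position 2 ('c'): repeat (last at 1), move window start to 2
  Position 2 ('c'): window [2,2] length 1
  Position 3 ('b'): window [2,3] length 2
  Position 4 ('c'): repeat (last at 2), move window start to 3
  Position 4 ('c'): window [3,4] length 2
  Position 5 ('h'): window [3,5] length 3 -- new best
  Position 6 ('a'): window [3,6] length 4 -- new best
Longest substring with no repeats: "bcha" with length 4

4


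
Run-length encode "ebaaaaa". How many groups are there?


Input: ebaaaaa
Scanning for consecutive runs:
  Group 1: 'e' x 1 (positions 0-0)
  Group 2: 'b' x 1 (positions 1-1)
  Group 3: 'a' x 5 (positions 2-6)
Total groups: 3

3


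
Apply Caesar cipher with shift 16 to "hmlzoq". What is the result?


Caesar cipher: shift "hmlzoq" by 16
  'h' (pos 7) + 16 = pos 23 = 'x'
  'm' (pos 12) + 16 = pos 2 = 'c'
  'l' (pos 11) + 16 = pos 1 = 'b'
  'z' (pos 25) + 16 = pos 15 = 'p'
  'o' (pos 14) + 16 = pos 4 = 'e'
  'q' (pos 16) + 16 = pos 6 = 'g'
Result: xcbpeg

xcbpeg


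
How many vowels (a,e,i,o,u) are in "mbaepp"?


Input: mbaepp
Checking each character:
  'm' at position 0: consonant
  'b' at position 1: consonant
  'a' at position 2: vowel (running total: 1)
  'e' at position 3: vowel (running total: 2)
  'p' at position 4: consonant
  'p' at position 5: consonant
Total vowels: 2

2


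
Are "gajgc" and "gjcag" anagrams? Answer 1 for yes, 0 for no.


Strings: "gajgc", "gjcag"
Sorted first:  acggj
Sorted second: acggj
Sorted forms match => anagrams

1


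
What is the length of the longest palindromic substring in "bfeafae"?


Input: "bfeafae"
Checking substrings for palindromes:
  [2:7] "eafae" (len 5) => palindrome
  [3:6] "afa" (len 3) => palindrome
Longest palindromic substring: "eafae" with length 5

5


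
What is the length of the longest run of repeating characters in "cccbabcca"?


Input: "cccbabcca"
Scanning for longest run:
  Position 1 ('c'): continues run of 'c', length=2
  Position 2 ('c'): continues run of 'c', length=3
  Position 3 ('b'): new char, reset run to 1
  Position 4 ('a'): new char, reset run to 1
  Position 5 ('b'): new char, reset run to 1
  Position 6 ('c'): new char, reset run to 1
  Position 7 ('c'): continues run of 'c', length=2
  Position 8 ('a'): new char, reset run to 1
Longest run: 'c' with length 3

3


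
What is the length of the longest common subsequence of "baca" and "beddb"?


LCS of "baca" and "beddb"
DP table:
           b    e    d    d    b
      0    0    0    0    0    0
  b   0    1    1    1    1    1
  a   0    1    1    1    1    1
  c   0    1    1    1    1    1
  a   0    1    1    1    1    1
LCS length = dp[4][5] = 1

1


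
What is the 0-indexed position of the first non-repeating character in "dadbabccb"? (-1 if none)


Input: dadbabccb
Character frequencies:
  'a': 2
  'b': 3
  'c': 2
  'd': 2
Scanning left to right for freq == 1:
  Position 0 ('d'): freq=2, skip
  Position 1 ('a'): freq=2, skip
  Position 2 ('d'): freq=2, skip
  Position 3 ('b'): freq=3, skip
  Position 4 ('a'): freq=2, skip
  Position 5 ('b'): freq=3, skip
  Position 6 ('c'): freq=2, skip
  Position 7 ('c'): freq=2, skip
  Position 8 ('b'): freq=3, skip
  No unique character found => answer = -1

-1


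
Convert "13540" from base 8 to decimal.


Input: "13540" in base 8
Positional expansion:
  Digit '1' (value 1) x 8^4 = 4096
  Digit '3' (value 3) x 8^3 = 1536
  Digit '5' (value 5) x 8^2 = 320
  Digit '4' (value 4) x 8^1 = 32
  Digit '0' (value 0) x 8^0 = 0
Sum = 5984

5984


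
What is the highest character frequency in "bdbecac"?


Input: bdbecac
Character counts:
  'a': 1
  'b': 2
  'c': 2
  'd': 1
  'e': 1
Maximum frequency: 2

2


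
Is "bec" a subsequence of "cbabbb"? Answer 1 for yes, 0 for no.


Check if "bec" is a subsequence of "cbabbb"
Greedy scan:
  Position 0 ('c'): no match needed
  Position 1 ('b'): matches sub[0] = 'b'
  Position 2 ('a'): no match needed
  Position 3 ('b'): no match needed
  Position 4 ('b'): no match needed
  Position 5 ('b'): no match needed
Only matched 1/3 characters => not a subsequence

0


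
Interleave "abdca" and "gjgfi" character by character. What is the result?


Interleaving "abdca" and "gjgfi":
  Position 0: 'a' from first, 'g' from second => "ag"
  Position 1: 'b' from first, 'j' from second => "bj"
  Position 2: 'd' from first, 'g' from second => "dg"
  Position 3: 'c' from first, 'f' from second => "cf"
  Position 4: 'a' from first, 'i' from second => "ai"
Result: agbjdgcfai

agbjdgcfai


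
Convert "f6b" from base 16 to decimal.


Input: "f6b" in base 16
Positional expansion:
  Digit 'f' (value 15) x 16^2 = 3840
  Digit '6' (value 6) x 16^1 = 96
  Digit 'b' (value 11) x 16^0 = 11
Sum = 3947

3947


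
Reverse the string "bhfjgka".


Input: bhfjgka
Reading characters right to left:
  Position 6: 'a'
  Position 5: 'k'
  Position 4: 'g'
  Position 3: 'j'
  Position 2: 'f'
  Position 1: 'h'
  Position 0: 'b'
Reversed: akgjfhb

akgjfhb


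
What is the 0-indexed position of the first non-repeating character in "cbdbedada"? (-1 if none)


Input: cbdbedada
Character frequencies:
  'a': 2
  'b': 2
  'c': 1
  'd': 3
  'e': 1
Scanning left to right for freq == 1:
  Position 0 ('c'): unique! => answer = 0

0


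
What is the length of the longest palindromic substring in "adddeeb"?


Input: "adddeeb"
Checking substrings for palindromes:
  [1:4] "ddd" (len 3) => palindrome
  [1:3] "dd" (len 2) => palindrome
  [2:4] "dd" (len 2) => palindrome
  [4:6] "ee" (len 2) => palindrome
Longest palindromic substring: "ddd" with length 3

3


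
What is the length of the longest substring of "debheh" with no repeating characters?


Input: "debheh"
Sliding window (track last position of each char):
  Position 0 ('d'): window [0,0] length 1 -- new best
  Position 1 ('e'): window [0,1] length 2 -- new best
  Position 2 ('b'): window [0,2] length 3 -- new best
  Position 3 ('h'): window [0,3] length 4 -- new best
  Position 4 ('e'): repeat (last at 1), move window start to 2
  Position 4 ('e'): window [2,4] length 3
  Position 5 ('h'): repeat (last at 3), move window start to 4
  Position 5 ('h'): window [4,5] length 2
Longest substring with no repeats: "debh" with length 4

4


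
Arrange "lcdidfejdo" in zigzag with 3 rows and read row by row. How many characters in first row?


Zigzag "lcdidfejdo" into 3 rows:
Placing characters:
  'l' => row 0
  'c' => row 1
  'd' => row 2
  'i' => row 1
  'd' => row 0
  'f' => row 1
  'e' => row 2
  'j' => row 1
  'd' => row 0
  'o' => row 1
Rows:
  Row 0: "ldd"
  Row 1: "cifjo"
  Row 2: "de"
First row length: 3

3


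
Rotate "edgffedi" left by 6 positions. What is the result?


Input: "edgffedi", rotate left by 6
First 6 characters: "edgffe"
Remaining characters: "di"
Concatenate remaining + first: "di" + "edgffe" = "diedgffe"

diedgffe


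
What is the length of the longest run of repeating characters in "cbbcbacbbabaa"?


Input: "cbbcbacbbabaa"
Scanning for longest run:
  Position 1 ('b'): new char, reset run to 1
  Position 2 ('b'): continues run of 'b', length=2
  Position 3 ('c'): new char, reset run to 1
  Position 4 ('b'): new char, reset run to 1
  Position 5 ('a'): new char, reset run to 1
  Position 6 ('c'): new char, reset run to 1
  Position 7 ('b'): new char, reset run to 1
  Position 8 ('b'): continues run of 'b', length=2
  Position 9 ('a'): new char, reset run to 1
  Position 10 ('b'): new char, reset run to 1
  Position 11 ('a'): new char, reset run to 1
  Position 12 ('a'): continues run of 'a', length=2
Longest run: 'b' with length 2

2


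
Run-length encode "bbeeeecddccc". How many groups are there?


Input: bbeeeecddccc
Scanning for consecutive runs:
  Group 1: 'b' x 2 (positions 0-1)
  Group 2: 'e' x 4 (positions 2-5)
  Group 3: 'c' x 1 (positions 6-6)
  Group 4: 'd' x 2 (positions 7-8)
  Group 5: 'c' x 3 (positions 9-11)
Total groups: 5

5


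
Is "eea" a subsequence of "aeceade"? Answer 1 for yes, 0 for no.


Check if "eea" is a subsequence of "aeceade"
Greedy scan:
  Position 0 ('a'): no match needed
  Position 1 ('e'): matches sub[0] = 'e'
  Position 2 ('c'): no match needed
  Position 3 ('e'): matches sub[1] = 'e'
  Position 4 ('a'): matches sub[2] = 'a'
  Position 5 ('d'): no match needed
  Position 6 ('e'): no match needed
All 3 characters matched => is a subsequence

1


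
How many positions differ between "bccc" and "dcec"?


Comparing "bccc" and "dcec" position by position:
  Position 0: 'b' vs 'd' => DIFFER
  Position 1: 'c' vs 'c' => same
  Position 2: 'c' vs 'e' => DIFFER
  Position 3: 'c' vs 'c' => same
Positions that differ: 2

2


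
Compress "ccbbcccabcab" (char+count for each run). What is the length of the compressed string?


Input: ccbbcccabcab
Runs:
  'c' x 2 => "c2"
  'b' x 2 => "b2"
  'c' x 3 => "c3"
  'a' x 1 => "a1"
  'b' x 1 => "b1"
  'c' x 1 => "c1"
  'a' x 1 => "a1"
  'b' x 1 => "b1"
Compressed: "c2b2c3a1b1c1a1b1"
Compressed length: 16

16


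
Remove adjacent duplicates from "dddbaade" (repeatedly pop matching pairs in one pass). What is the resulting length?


Input: dddbaade
Stack-based adjacent duplicate removal:
  Read 'd': push. Stack: d
  Read 'd': matches stack top 'd' => pop. Stack: (empty)
  Read 'd': push. Stack: d
  Read 'b': push. Stack: db
  Read 'a': push. Stack: dba
  Read 'a': matches stack top 'a' => pop. Stack: db
  Read 'd': push. Stack: dbd
  Read 'e': push. Stack: dbde
Final stack: "dbde" (length 4)

4


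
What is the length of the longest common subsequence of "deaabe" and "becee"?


LCS of "deaabe" and "becee"
DP table:
           b    e    c    e    e
      0    0    0    0    0    0
  d   0    0    0    0    0    0
  e   0    0    1    1    1    1
  a   0    0    1    1    1    1
  a   0    0    1    1    1    1
  b   0    1    1    1    1    1
  e   0    1    2    2    2    2
LCS length = dp[6][5] = 2

2


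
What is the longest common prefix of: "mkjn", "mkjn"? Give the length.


Words: mkjn, mkjn
  Position 0: all 'm' => match
  Position 1: all 'k' => match
  Position 2: all 'j' => match
  Position 3: all 'n' => match
LCP = "mkjn" (length 4)

4


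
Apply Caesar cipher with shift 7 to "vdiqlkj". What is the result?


Caesar cipher: shift "vdiqlkj" by 7
  'v' (pos 21) + 7 = pos 2 = 'c'
  'd' (pos 3) + 7 = pos 10 = 'k'
  'i' (pos 8) + 7 = pos 15 = 'p'
  'q' (pos 16) + 7 = pos 23 = 'x'
  'l' (pos 11) + 7 = pos 18 = 's'
  'k' (pos 10) + 7 = pos 17 = 'r'
  'j' (pos 9) + 7 = pos 16 = 'q'
Result: ckpxsrq

ckpxsrq


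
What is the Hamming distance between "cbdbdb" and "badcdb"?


Comparing "cbdbdb" and "badcdb" position by position:
  Position 0: 'c' vs 'b' => differ
  Position 1: 'b' vs 'a' => differ
  Position 2: 'd' vs 'd' => same
  Position 3: 'b' vs 'c' => differ
  Position 4: 'd' vs 'd' => same
  Position 5: 'b' vs 'b' => same
Total differences (Hamming distance): 3

3


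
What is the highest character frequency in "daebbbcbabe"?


Input: daebbbcbabe
Character counts:
  'a': 2
  'b': 5
  'c': 1
  'd': 1
  'e': 2
Maximum frequency: 5

5


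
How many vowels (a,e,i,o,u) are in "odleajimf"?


Input: odleajimf
Checking each character:
  'o' at position 0: vowel (running total: 1)
  'd' at position 1: consonant
  'l' at position 2: consonant
  'e' at position 3: vowel (running total: 2)
  'a' at position 4: vowel (running total: 3)
  'j' at position 5: consonant
  'i' at position 6: vowel (running total: 4)
  'm' at position 7: consonant
  'f' at position 8: consonant
Total vowels: 4

4


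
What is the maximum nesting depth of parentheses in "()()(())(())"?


Input: "()()(())(())"
Tracking depth:
  Position 0 '(': depth becomes 1
  Position 1 ')': depth becomes 0
  Position 2 '(': depth becomes 1
  Position 3 ')': depth becomes 0
  Position 4 '(': depth becomes 1
  Position 5 '(': depth becomes 2
  Position 6 ')': depth becomes 1
  Position 7 ')': depth becomes 0
  Position 8 '(': depth becomes 1
  Position 9 '(': depth becomes 2
  Position 10 ')': depth becomes 1
  Position 11 ')': depth becomes 0
Maximum depth reached: 2

2


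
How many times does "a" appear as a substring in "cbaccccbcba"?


Searching for "a" in "cbaccccbcba"
Scanning each position:
  Position 0: "c" => no
  Position 1: "b" => no
  Position 2: "a" => MATCH
  Position 3: "c" => no
  Position 4: "c" => no
  Position 5: "c" => no
  Position 6: "c" => no
  Position 7: "b" => no
  Position 8: "c" => no
  Position 9: "b" => no
  Position 10: "a" => MATCH
Total occurrences: 2

2


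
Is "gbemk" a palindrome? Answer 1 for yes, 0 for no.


Input: gbemk
Reversed: kmebg
  Compare pos 0 ('g') with pos 4 ('k'): MISMATCH
  Compare pos 1 ('b') with pos 3 ('m'): MISMATCH
Result: not a palindrome

0


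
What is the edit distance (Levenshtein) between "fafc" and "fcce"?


Computing edit distance: "fafc" -> "fcce"
DP table:
           f    c    c    e
      0    1    2    3    4
  f   1    0    1    2    3
  a   2    1    1    2    3
  f   3    2    2    2    3
  c   4    3    2    2    3
Edit distance = dp[4][4] = 3

3


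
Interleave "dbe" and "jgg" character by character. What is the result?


Interleaving "dbe" and "jgg":
  Position 0: 'd' from first, 'j' from second => "dj"
  Position 1: 'b' from first, 'g' from second => "bg"
  Position 2: 'e' from first, 'g' from second => "eg"
Result: djbgeg

djbgeg


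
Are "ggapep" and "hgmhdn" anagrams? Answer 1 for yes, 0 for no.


Strings: "ggapep", "hgmhdn"
Sorted first:  aeggpp
Sorted second: dghhmn
Differ at position 0: 'a' vs 'd' => not anagrams

0


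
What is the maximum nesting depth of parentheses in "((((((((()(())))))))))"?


Input: "((((((((()(())))))))))"
Tracking depth:
  Position 0 '(': depth becomes 1
  Position 1 '(': depth becomes 2
  Position 2 '(': depth becomes 3
  Position 3 '(': depth becomes 4
  Position 4 '(': depth becomes 5
  Position 5 '(': depth becomes 6
  Position 6 '(': depth becomes 7
  Position 7 '(': depth becomes 8
  Position 8 '(': depth becomes 9
  Position 9 ')': depth becomes 8
  Position 10 '(': depth becomes 9
  Position 11 '(': depth becomes 10
  Position 12 ')': depth becomes 9
  Position 13 ')': depth becomes 8
  Position 14 ')': depth becomes 7
  Position 15 ')': depth becomes 6
  Position 16 ')': depth becomes 5
  Position 17 ')': depth becomes 4
  Position 18 ')': depth becomes 3
  Position 19 ')': depth becomes 2
  Position 20 ')': depth becomes 1
  Position 21 ')': depth becomes 0
Maximum depth reached: 10

10


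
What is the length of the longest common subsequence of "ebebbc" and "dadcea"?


LCS of "ebebbc" and "dadcea"
DP table:
           d    a    d    c    e    a
      0    0    0    0    0    0    0
  e   0    0    0    0    0    1    1
  b   0    0    0    0    0    1    1
  e   0    0    0    0    0    1    1
  b   0    0    0    0    0    1    1
  b   0    0    0    0    0    1    1
  c   0    0    0    0    1    1    1
LCS length = dp[6][6] = 1

1


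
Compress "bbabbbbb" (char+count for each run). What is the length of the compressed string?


Input: bbabbbbb
Runs:
  'b' x 2 => "b2"
  'a' x 1 => "a1"
  'b' x 5 => "b5"
Compressed: "b2a1b5"
Compressed length: 6

6


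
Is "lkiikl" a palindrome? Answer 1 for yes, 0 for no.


Input: lkiikl
Reversed: lkiikl
  Compare pos 0 ('l') with pos 5 ('l'): match
  Compare pos 1 ('k') with pos 4 ('k'): match
  Compare pos 2 ('i') with pos 3 ('i'): match
Result: palindrome

1


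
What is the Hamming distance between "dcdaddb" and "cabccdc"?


Comparing "dcdaddb" and "cabccdc" position by position:
  Position 0: 'd' vs 'c' => differ
  Position 1: 'c' vs 'a' => differ
  Position 2: 'd' vs 'b' => differ
  Position 3: 'a' vs 'c' => differ
  Position 4: 'd' vs 'c' => differ
  Position 5: 'd' vs 'd' => same
  Position 6: 'b' vs 'c' => differ
Total differences (Hamming distance): 6

6


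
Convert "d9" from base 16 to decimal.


Input: "d9" in base 16
Positional expansion:
  Digit 'd' (value 13) x 16^1 = 208
  Digit '9' (value 9) x 16^0 = 9
Sum = 217

217


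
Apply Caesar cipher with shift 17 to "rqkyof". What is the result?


Caesar cipher: shift "rqkyof" by 17
  'r' (pos 17) + 17 = pos 8 = 'i'
  'q' (pos 16) + 17 = pos 7 = 'h'
  'k' (pos 10) + 17 = pos 1 = 'b'
  'y' (pos 24) + 17 = pos 15 = 'p'
  'o' (pos 14) + 17 = pos 5 = 'f'
  'f' (pos 5) + 17 = pos 22 = 'w'
Result: ihbpfw

ihbpfw


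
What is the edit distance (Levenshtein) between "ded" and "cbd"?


Computing edit distance: "ded" -> "cbd"
DP table:
           c    b    d
      0    1    2    3
  d   1    1    2    2
  e   2    2    2    3
  d   3    3    3    2
Edit distance = dp[3][3] = 2

2


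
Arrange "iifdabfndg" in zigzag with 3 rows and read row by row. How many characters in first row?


Zigzag "iifdabfndg" into 3 rows:
Placing characters:
  'i' => row 0
  'i' => row 1
  'f' => row 2
  'd' => row 1
  'a' => row 0
  'b' => row 1
  'f' => row 2
  'n' => row 1
  'd' => row 0
  'g' => row 1
Rows:
  Row 0: "iad"
  Row 1: "idbng"
  Row 2: "ff"
First row length: 3

3


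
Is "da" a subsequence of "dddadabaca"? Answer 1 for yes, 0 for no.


Check if "da" is a subsequence of "dddadabaca"
Greedy scan:
  Position 0 ('d'): matches sub[0] = 'd'
  Position 1 ('d'): no match needed
  Position 2 ('d'): no match needed
  Position 3 ('a'): matches sub[1] = 'a'
  Position 4 ('d'): no match needed
  Position 5 ('a'): no match needed
  Position 6 ('b'): no match needed
  Position 7 ('a'): no match needed
  Position 8 ('c'): no match needed
  Position 9 ('a'): no match needed
All 2 characters matched => is a subsequence

1


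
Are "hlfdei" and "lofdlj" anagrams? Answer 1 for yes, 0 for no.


Strings: "hlfdei", "lofdlj"
Sorted first:  defhil
Sorted second: dfjllo
Differ at position 1: 'e' vs 'f' => not anagrams

0


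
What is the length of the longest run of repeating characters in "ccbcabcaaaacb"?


Input: "ccbcabcaaaacb"
Scanning for longest run:
  Position 1 ('c'): continues run of 'c', length=2
  Position 2 ('b'): new char, reset run to 1
  Position 3 ('c'): new char, reset run to 1
  Position 4 ('a'): new char, reset run to 1
  Position 5 ('b'): new char, reset run to 1
  Position 6 ('c'): new char, reset run to 1
  Position 7 ('a'): new char, reset run to 1
  Position 8 ('a'): continues run of 'a', length=2
  Position 9 ('a'): continues run of 'a', length=3
  Position 10 ('a'): continues run of 'a', length=4
  Position 11 ('c'): new char, reset run to 1
  Position 12 ('b'): new char, reset run to 1
Longest run: 'a' with length 4

4


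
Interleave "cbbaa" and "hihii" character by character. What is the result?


Interleaving "cbbaa" and "hihii":
  Position 0: 'c' from first, 'h' from second => "ch"
  Position 1: 'b' from first, 'i' from second => "bi"
  Position 2: 'b' from first, 'h' from second => "bh"
  Position 3: 'a' from first, 'i' from second => "ai"
  Position 4: 'a' from first, 'i' from second => "ai"
Result: chbibhaiai

chbibhaiai


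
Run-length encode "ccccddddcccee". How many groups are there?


Input: ccccddddcccee
Scanning for consecutive runs:
  Group 1: 'c' x 4 (positions 0-3)
  Group 2: 'd' x 4 (positions 4-7)
  Group 3: 'c' x 3 (positions 8-10)
  Group 4: 'e' x 2 (positions 11-12)
Total groups: 4

4


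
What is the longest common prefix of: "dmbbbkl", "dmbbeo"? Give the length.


Words: dmbbbkl, dmbbeo
  Position 0: all 'd' => match
  Position 1: all 'm' => match
  Position 2: all 'b' => match
  Position 3: all 'b' => match
  Position 4: ('b', 'e') => mismatch, stop
LCP = "dmbb" (length 4)

4


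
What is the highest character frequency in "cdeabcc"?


Input: cdeabcc
Character counts:
  'a': 1
  'b': 1
  'c': 3
  'd': 1
  'e': 1
Maximum frequency: 3

3


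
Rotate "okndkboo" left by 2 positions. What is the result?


Input: "okndkboo", rotate left by 2
First 2 characters: "ok"
Remaining characters: "ndkboo"
Concatenate remaining + first: "ndkboo" + "ok" = "ndkboook"

ndkboook


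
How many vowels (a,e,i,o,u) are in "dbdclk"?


Input: dbdclk
Checking each character:
  'd' at position 0: consonant
  'b' at position 1: consonant
  'd' at position 2: consonant
  'c' at position 3: consonant
  'l' at position 4: consonant
  'k' at position 5: consonant
Total vowels: 0

0


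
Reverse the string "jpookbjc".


Input: jpookbjc
Reading characters right to left:
  Position 7: 'c'
  Position 6: 'j'
  Position 5: 'b'
  Position 4: 'k'
  Position 3: 'o'
  Position 2: 'o'
  Position 1: 'p'
  Position 0: 'j'
Reversed: cjbkoopj

cjbkoopj


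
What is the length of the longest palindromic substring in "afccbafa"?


Input: "afccbafa"
Checking substrings for palindromes:
  [5:8] "afa" (len 3) => palindrome
  [2:4] "cc" (len 2) => palindrome
Longest palindromic substring: "afa" with length 3

3


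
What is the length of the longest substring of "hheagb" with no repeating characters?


Input: "hheagb"
Sliding window (track last position of each char):
  Position 0 ('h'): window [0,0] length 1 -- new best
  Position 1 ('h'): repeat (last at 0), move window start to 1
  Position 1 ('h'): window [1,1] length 1
  Position 2 ('e'): window [1,2] length 2 -- new best
  Position 3 ('a'): window [1,3] length 3 -- new best
  Position 4 ('g'): window [1,4] length 4 -- new best
  Position 5 ('b'): window [1,5] length 5 -- new best
Longest substring with no repeats: "heagb" with length 5

5


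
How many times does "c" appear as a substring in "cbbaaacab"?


Searching for "c" in "cbbaaacab"
Scanning each position:
  Position 0: "c" => MATCH
  Position 1: "b" => no
  Position 2: "b" => no
  Position 3: "a" => no
  Position 4: "a" => no
  Position 5: "a" => no
  Position 6: "c" => MATCH
  Position 7: "a" => no
  Position 8: "b" => no
Total occurrences: 2

2


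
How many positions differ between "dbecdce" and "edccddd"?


Comparing "dbecdce" and "edccddd" position by position:
  Position 0: 'd' vs 'e' => DIFFER
  Position 1: 'b' vs 'd' => DIFFER
  Position 2: 'e' vs 'c' => DIFFER
  Position 3: 'c' vs 'c' => same
  Position 4: 'd' vs 'd' => same
  Position 5: 'c' vs 'd' => DIFFER
  Position 6: 'e' vs 'd' => DIFFER
Positions that differ: 5

5


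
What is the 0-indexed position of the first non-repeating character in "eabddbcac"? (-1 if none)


Input: eabddbcac
Character frequencies:
  'a': 2
  'b': 2
  'c': 2
  'd': 2
  'e': 1
Scanning left to right for freq == 1:
  Position 0 ('e'): unique! => answer = 0

0


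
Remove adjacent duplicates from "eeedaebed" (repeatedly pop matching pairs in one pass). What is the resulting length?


Input: eeedaebed
Stack-based adjacent duplicate removal:
  Read 'e': push. Stack: e
  Read 'e': matches stack top 'e' => pop. Stack: (empty)
  Read 'e': push. Stack: e
  Read 'd': push. Stack: ed
  Read 'a': push. Stack: eda
  Read 'e': push. Stack: edae
  Read 'b': push. Stack: edaeb
  Read 'e': push. Stack: edaebe
  Read 'd': push. Stack: edaebed
Final stack: "edaebed" (length 7)

7


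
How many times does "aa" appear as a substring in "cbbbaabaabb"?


Searching for "aa" in "cbbbaabaabb"
Scanning each position:
  Position 0: "cb" => no
  Position 1: "bb" => no
  Position 2: "bb" => no
  Position 3: "ba" => no
  Position 4: "aa" => MATCH
  Position 5: "ab" => no
  Position 6: "ba" => no
  Position 7: "aa" => MATCH
  Position 8: "ab" => no
  Position 9: "bb" => no
Total occurrences: 2

2


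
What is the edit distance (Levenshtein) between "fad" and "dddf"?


Computing edit distance: "fad" -> "dddf"
DP table:
           d    d    d    f
      0    1    2    3    4
  f   1    1    2    3    3
  a   2    2    2    3    4
  d   3    2    2    2    3
Edit distance = dp[3][4] = 3

3


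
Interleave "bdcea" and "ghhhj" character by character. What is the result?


Interleaving "bdcea" and "ghhhj":
  Position 0: 'b' from first, 'g' from second => "bg"
  Position 1: 'd' from first, 'h' from second => "dh"
  Position 2: 'c' from first, 'h' from second => "ch"
  Position 3: 'e' from first, 'h' from second => "eh"
  Position 4: 'a' from first, 'j' from second => "aj"
Result: bgdhchehaj

bgdhchehaj


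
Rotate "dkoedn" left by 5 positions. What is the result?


Input: "dkoedn", rotate left by 5
First 5 characters: "dkoed"
Remaining characters: "n"
Concatenate remaining + first: "n" + "dkoed" = "ndkoed"

ndkoed


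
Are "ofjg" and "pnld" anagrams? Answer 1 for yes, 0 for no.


Strings: "ofjg", "pnld"
Sorted first:  fgjo
Sorted second: dlnp
Differ at position 0: 'f' vs 'd' => not anagrams

0


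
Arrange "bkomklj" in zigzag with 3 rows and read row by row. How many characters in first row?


Zigzag "bkomklj" into 3 rows:
Placing characters:
  'b' => row 0
  'k' => row 1
  'o' => row 2
  'm' => row 1
  'k' => row 0
  'l' => row 1
  'j' => row 2
Rows:
  Row 0: "bk"
  Row 1: "kml"
  Row 2: "oj"
First row length: 2

2


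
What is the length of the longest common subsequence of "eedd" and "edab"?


LCS of "eedd" and "edab"
DP table:
           e    d    a    b
      0    0    0    0    0
  e   0    1    1    1    1
  e   0    1    1    1    1
  d   0    1    2    2    2
  d   0    1    2    2    2
LCS length = dp[4][4] = 2

2


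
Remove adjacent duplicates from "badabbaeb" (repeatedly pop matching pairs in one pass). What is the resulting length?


Input: badabbaeb
Stack-based adjacent duplicate removal:
  Read 'b': push. Stack: b
  Read 'a': push. Stack: ba
  Read 'd': push. Stack: bad
  Read 'a': push. Stack: bada
  Read 'b': push. Stack: badab
  Read 'b': matches stack top 'b' => pop. Stack: bada
  Read 'a': matches stack top 'a' => pop. Stack: bad
  Read 'e': push. Stack: bade
  Read 'b': push. Stack: badeb
Final stack: "badeb" (length 5)

5


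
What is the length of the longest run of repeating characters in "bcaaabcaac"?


Input: "bcaaabcaac"
Scanning for longest run:
  Position 1 ('c'): new char, reset run to 1
  Position 2 ('a'): new char, reset run to 1
  Position 3 ('a'): continues run of 'a', length=2
  Position 4 ('a'): continues run of 'a', length=3
  Position 5 ('b'): new char, reset run to 1
  Position 6 ('c'): new char, reset run to 1
  Position 7 ('a'): new char, reset run to 1
  Position 8 ('a'): continues run of 'a', length=2
  Position 9 ('c'): new char, reset run to 1
Longest run: 'a' with length 3

3


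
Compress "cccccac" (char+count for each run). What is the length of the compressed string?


Input: cccccac
Runs:
  'c' x 5 => "c5"
  'a' x 1 => "a1"
  'c' x 1 => "c1"
Compressed: "c5a1c1"
Compressed length: 6

6


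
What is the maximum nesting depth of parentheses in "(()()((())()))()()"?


Input: "(()()((())()))()()"
Tracking depth:
  Position 0 '(': depth becomes 1
  Position 1 '(': depth becomes 2
  Position 2 ')': depth becomes 1
  Position 3 '(': depth becomes 2
  Position 4 ')': depth becomes 1
  Position 5 '(': depth becomes 2
  Position 6 '(': depth becomes 3
  Position 7 '(': depth becomes 4
  Position 8 ')': depth becomes 3
  Position 9 ')': depth becomes 2
  Position 10 '(': depth becomes 3
  Position 11 ')': depth becomes 2
  Position 12 ')': depth becomes 1
  Position 13 ')': depth becomes 0
  Position 14 '(': depth becomes 1
  Position 15 ')': depth becomes 0
  Position 16 '(': depth becomes 1
  Position 17 ')': depth becomes 0
Maximum depth reached: 4

4
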